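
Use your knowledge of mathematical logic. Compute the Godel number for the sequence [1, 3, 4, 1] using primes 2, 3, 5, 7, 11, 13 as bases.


Encode each element as an exponent of the corresponding prime:
  2^1 = 2
  3^3 = 27
  5^4 = 625
  7^1 = 7
Product = 2 * 27 * 625 * 7 = 236250

236250


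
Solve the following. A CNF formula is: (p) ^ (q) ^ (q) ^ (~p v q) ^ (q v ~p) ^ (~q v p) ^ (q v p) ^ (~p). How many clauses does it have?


A CNF formula is a conjunction of clauses.
Clauses are separated by ^.
Counting the conjuncts: 8 clauses.

8


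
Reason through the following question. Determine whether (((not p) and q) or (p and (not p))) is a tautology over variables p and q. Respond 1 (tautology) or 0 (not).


Check all 4 assignments:
p=0, q=0: 0
p=0, q=1: 1
p=1, q=0: 0
p=1, q=1: 0
Satisfying count = 1/4.
Tautology iff count = 4: no.

0


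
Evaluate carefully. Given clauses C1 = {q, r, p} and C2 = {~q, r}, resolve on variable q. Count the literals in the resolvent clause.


Remove q from C1 and ~q from C2.
C1 remainder: {r, p}
C2 remainder: {r}
Union (resolvent): {p, r}
Resolvent has 2 literal(s).

2


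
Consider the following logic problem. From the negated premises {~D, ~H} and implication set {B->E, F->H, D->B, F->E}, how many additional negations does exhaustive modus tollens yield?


Initial negated facts: {~D, ~H}
Apply modus tollens to closure:
  ~H and F->H  =>  ~F
Final negated: {~D, ~F, ~H}
New negations: {~F}
Count = 1

1


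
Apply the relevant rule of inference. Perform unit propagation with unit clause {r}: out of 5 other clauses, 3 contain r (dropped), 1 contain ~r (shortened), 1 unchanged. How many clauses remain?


Satisfied (removed): 3
Shortened (remain): 1
Unchanged (remain): 1
Remaining = 1 + 1 = 2

2


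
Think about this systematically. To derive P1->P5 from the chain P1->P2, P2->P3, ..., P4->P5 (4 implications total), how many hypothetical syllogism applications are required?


With 4 implications in a chain connecting 5 propositions:
P1->P2, P2->P3, ..., P4->P5
Steps needed = (number of implications) - 1 = 4 - 1 = 3

3


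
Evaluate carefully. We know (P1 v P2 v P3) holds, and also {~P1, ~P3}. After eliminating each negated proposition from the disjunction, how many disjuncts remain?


Original disjuncts (3): P1, P2, P3
Negated (eliminate): ~P1, ~P3
Remaining disjuncts: P2
Count = 3 - 2 = 1

1


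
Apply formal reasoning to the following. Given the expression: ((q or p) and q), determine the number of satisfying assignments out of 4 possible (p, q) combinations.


Check all 4 assignments:
p=0, q=0: 0
p=0, q=1: 1
p=1, q=0: 0
p=1, q=1: 1
Count of True = 2

2


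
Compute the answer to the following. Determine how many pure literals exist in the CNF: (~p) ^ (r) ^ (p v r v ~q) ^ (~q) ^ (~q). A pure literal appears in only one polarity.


Check each variable for pure literal status:
p: mixed (not pure)
q: pure negative
r: pure positive
Pure literal count = 2

2


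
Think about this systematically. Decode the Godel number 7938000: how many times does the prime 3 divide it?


Factorize 7938000 by dividing by 3 repeatedly.
Division steps: 3 divides 7938000 exactly 4 time(s).
Exponent of 3 = 4

4


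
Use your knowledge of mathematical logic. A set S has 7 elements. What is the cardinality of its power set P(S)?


The power set of a set with n elements has 2^n elements.
|P(S)| = 2^7 = 128

128


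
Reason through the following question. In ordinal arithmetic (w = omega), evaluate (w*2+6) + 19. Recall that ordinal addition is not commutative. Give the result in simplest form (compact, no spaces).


Compute (w*2+6) + 19.
Ordinal + is associative but NOT commutative; for finite n>0, n + w = w but w + n stays w+n.
By associativity: (w*2+6) + 19 = w*2 + (6+19) = w*2+25.
Result = w*2+25

w*2+25


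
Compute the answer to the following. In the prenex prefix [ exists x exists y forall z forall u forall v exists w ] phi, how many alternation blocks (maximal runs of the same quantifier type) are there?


Quantifier-type sequence: E E A A A E  (A=forall, E=exists)
Group into maximal same-type runs:
  Ex2 | Ax3 | Ex1
Number of blocks = 3

3


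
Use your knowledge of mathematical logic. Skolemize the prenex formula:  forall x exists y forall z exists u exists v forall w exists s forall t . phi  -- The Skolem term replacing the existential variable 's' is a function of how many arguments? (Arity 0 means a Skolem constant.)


Quantifier prefix: forall x exists y forall z exists u exists v forall w exists s forall t
's' is existentially quantified at position 7.
Universal variables preceding it: x, z, w
Skolem function arity = 3

3


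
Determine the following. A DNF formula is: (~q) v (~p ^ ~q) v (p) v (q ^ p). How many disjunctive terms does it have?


A DNF formula is a disjunction of terms (conjunctions).
Terms are separated by v.
Counting the disjuncts: 4 terms.

4


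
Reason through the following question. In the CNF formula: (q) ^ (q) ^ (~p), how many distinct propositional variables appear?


Identify each variable that appears in the formula.
Variables found: p, q
Count = 2

2


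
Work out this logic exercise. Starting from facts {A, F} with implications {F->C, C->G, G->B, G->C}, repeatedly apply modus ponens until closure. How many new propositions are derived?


Initial facts: {A, F}
Apply modus ponens to closure:
  F and F->C  =>  C
  C and C->G  =>  G
  G and G->B  =>  B
Final known: {A, B, C, F, G}
New propositions: {B, C, G}
Count = 3

3


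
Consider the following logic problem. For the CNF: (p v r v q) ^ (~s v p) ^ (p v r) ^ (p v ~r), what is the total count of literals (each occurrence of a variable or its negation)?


Counting literals in each clause:
Clause 1: 3 literal(s)
Clause 2: 2 literal(s)
Clause 3: 2 literal(s)
Clause 4: 2 literal(s)
Total = 9

9


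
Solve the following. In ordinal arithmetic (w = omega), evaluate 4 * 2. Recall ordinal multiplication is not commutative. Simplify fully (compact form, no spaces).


Compute 4 * 2.
Ordinal * is associative and left-distributive over +, but NOT commutative; for finite n>1, n*w = w but w*n stays w*n.
Both finite; ordinal * agrees with natural *: 4 * 2 = 8.
Result = 8

8


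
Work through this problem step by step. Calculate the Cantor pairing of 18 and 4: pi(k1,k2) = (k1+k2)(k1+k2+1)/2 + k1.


k1 + k2 = 22
(k1+k2)(k1+k2+1)/2 = 22 * 23 / 2 = 253
pi = 253 + 18 = 271

271


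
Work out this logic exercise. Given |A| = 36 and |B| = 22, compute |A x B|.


The Cartesian product A x B contains all ordered pairs (a, b).
|A x B| = |A| * |B| = 36 * 22 = 792

792


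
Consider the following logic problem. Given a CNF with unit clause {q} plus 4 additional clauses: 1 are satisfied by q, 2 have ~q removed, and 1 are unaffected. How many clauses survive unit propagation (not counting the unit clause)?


Satisfied (removed): 1
Shortened (remain): 2
Unchanged (remain): 1
Remaining = 2 + 1 = 3

3


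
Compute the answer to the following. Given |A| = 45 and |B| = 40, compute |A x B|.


The Cartesian product A x B contains all ordered pairs (a, b).
|A x B| = |A| * |B| = 45 * 40 = 1800

1800


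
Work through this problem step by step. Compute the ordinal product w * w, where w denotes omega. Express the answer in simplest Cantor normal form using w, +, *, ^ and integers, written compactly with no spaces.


Compute w * w.
Ordinal * is associative and left-distributive over +, but NOT commutative; for finite n>1, n*w = w but w*n stays w*n.
w * w = w^2 by definition.
Result = w^2

w^2


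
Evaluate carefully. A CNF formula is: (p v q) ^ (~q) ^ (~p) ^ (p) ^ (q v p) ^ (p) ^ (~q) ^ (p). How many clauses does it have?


A CNF formula is a conjunction of clauses.
Clauses are separated by ^.
Counting the conjuncts: 8 clauses.

8


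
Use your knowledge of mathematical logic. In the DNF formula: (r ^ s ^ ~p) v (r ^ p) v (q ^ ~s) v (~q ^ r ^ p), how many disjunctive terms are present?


A DNF formula is a disjunction of terms (conjunctions).
Terms are separated by v.
Counting the disjuncts: 4 terms.

4


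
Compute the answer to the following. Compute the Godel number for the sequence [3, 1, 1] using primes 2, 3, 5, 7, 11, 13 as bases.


Encode each element as an exponent of the corresponding prime:
  2^3 = 8
  3^1 = 3
  5^1 = 5
Product = 8 * 3 * 5 = 120

120


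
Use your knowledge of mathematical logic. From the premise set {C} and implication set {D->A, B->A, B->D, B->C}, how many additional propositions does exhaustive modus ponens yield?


Initial facts: {C}
Apply modus ponens to closure:
  (no implication fires)
Final known: {C}
New propositions: {(none)}
Count = 0

0


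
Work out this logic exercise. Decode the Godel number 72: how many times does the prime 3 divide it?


Factorize 72 by dividing by 3 repeatedly.
Division steps: 3 divides 72 exactly 2 time(s).
Exponent of 3 = 2

2


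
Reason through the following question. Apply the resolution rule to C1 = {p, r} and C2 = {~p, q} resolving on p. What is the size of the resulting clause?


Remove p from C1 and ~p from C2.
C1 remainder: {r}
C2 remainder: {q}
Union (resolvent): {q, r}
Resolvent has 2 literal(s).

2


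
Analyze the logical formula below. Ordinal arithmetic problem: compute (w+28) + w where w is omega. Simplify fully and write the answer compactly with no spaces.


Compute (w+28) + w.
Ordinal + is associative but NOT commutative; for finite n>0, n + w = w but w + n stays w+n.
(w+28) + w = w + (28+w) = w + w = w*2 (the finite tail 28 is absorbed by the right w).
Result = w*2

w*2


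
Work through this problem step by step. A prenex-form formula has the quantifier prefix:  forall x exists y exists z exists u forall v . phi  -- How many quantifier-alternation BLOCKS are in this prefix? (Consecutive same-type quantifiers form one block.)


Quantifier-type sequence: A E E E A  (A=forall, E=exists)
Group into maximal same-type runs:
  Ax1 | Ex3 | Ax1
Number of blocks = 3

3


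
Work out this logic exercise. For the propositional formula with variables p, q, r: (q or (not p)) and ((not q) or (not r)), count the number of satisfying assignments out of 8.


Evaluate all 8 assignments for p, q, r:
p=0, q=0, r=0: 1
p=0, q=0, r=1: 1
p=0, q=1, r=0: 1
p=0, q=1, r=1: 0
p=1, q=0, r=0: 0
p=1, q=0, r=1: 0
p=1, q=1, r=0: 1
p=1, q=1, r=1: 0
Satisfying count = 4

4


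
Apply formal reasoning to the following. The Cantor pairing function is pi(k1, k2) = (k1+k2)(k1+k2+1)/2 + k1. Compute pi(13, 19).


k1 + k2 = 32
(k1+k2)(k1+k2+1)/2 = 32 * 33 / 2 = 528
pi = 528 + 13 = 541

541


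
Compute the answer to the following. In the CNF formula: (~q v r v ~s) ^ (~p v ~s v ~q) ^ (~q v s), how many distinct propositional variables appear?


Identify each variable that appears in the formula.
Variables found: p, q, r, s
Count = 4

4


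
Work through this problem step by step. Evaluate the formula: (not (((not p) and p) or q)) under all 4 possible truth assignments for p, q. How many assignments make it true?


Check all 4 assignments:
p=0, q=0: 1
p=0, q=1: 0
p=1, q=0: 1
p=1, q=1: 0
Count of True = 2

2


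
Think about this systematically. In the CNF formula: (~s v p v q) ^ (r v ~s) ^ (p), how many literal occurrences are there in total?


Counting literals in each clause:
Clause 1: 3 literal(s)
Clause 2: 2 literal(s)
Clause 3: 1 literal(s)
Total = 6

6


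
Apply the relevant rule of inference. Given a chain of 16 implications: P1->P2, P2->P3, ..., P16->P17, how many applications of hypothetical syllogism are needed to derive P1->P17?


With 16 implications in a chain connecting 17 propositions:
P1->P2, P2->P3, ..., P16->P17
Steps needed = (number of implications) - 1 = 16 - 1 = 15

15


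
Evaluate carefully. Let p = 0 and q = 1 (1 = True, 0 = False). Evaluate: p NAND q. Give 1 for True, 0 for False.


p = 0, q = 1
Operation: p NAND q
Evaluate: 0 NAND 1 = 1

1


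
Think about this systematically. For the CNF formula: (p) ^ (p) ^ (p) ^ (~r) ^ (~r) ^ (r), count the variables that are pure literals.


Check each variable for pure literal status:
p: pure positive
q: absent (not pure)
r: mixed (not pure)
Pure literal count = 1

1


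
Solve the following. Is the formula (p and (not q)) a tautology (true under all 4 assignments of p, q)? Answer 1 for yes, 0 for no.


Check all 4 assignments:
p=0, q=0: 0
p=0, q=1: 0
p=1, q=0: 1
p=1, q=1: 0
Satisfying count = 1/4.
Tautology iff count = 4: no.

0


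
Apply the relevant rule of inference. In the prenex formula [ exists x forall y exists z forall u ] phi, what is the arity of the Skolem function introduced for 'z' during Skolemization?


Quantifier prefix: exists x forall y exists z forall u
'z' is existentially quantified at position 3.
Universal variables preceding it: y
Skolem function arity = 1

1


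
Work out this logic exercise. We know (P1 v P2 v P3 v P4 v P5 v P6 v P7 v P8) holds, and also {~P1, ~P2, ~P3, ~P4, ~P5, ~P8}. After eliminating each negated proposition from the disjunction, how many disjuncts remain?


Original disjuncts (8): P1, P2, P3, P4, P5, P6, P7, P8
Negated (eliminate): ~P1, ~P2, ~P3, ~P4, ~P5, ~P8
Remaining disjuncts: P6, P7
Count = 8 - 6 = 2

2


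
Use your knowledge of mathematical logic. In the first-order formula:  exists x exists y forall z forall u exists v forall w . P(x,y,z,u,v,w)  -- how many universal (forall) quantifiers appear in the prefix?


Quantifier prefix: exists x exists y forall z forall u exists v forall w
Mark each quantifier type:
  E E U U E U
Universal count = 3, Existential count = 3
Asked for universal (forall) quantifiers: 3

3


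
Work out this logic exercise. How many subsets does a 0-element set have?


The power set of a set with n elements has 2^n elements.
|P(S)| = 2^0 = 1

1


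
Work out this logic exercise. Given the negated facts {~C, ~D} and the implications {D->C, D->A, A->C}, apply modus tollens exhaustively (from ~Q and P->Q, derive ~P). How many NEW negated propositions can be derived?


Initial negated facts: {~C, ~D}
Apply modus tollens to closure:
  ~C and A->C  =>  ~A
Final negated: {~A, ~C, ~D}
New negations: {~A}
Count = 1

1


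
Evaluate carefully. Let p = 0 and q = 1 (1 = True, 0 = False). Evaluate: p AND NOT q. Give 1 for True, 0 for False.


p = 0, q = 1
Operation: p AND NOT q
Evaluate: 0 AND NOT 1 = 0

0


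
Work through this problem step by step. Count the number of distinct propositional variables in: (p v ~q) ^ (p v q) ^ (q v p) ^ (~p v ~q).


Identify each variable that appears in the formula.
Variables found: p, q
Count = 2

2


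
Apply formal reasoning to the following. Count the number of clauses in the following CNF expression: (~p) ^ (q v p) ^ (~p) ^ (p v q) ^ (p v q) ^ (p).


A CNF formula is a conjunction of clauses.
Clauses are separated by ^.
Counting the conjuncts: 6 clauses.

6


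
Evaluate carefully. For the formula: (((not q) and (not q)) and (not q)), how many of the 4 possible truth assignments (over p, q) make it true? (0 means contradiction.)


Check all 4 assignments:
p=0, q=0: 1
p=0, q=1: 0
p=1, q=0: 1
p=1, q=1: 0
Count of True = 2

2


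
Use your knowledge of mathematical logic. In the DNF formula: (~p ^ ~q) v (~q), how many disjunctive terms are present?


A DNF formula is a disjunction of terms (conjunctions).
Terms are separated by v.
Counting the disjuncts: 2 terms.

2


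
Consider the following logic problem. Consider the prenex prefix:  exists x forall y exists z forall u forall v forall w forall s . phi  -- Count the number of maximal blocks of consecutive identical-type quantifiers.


Quantifier-type sequence: E A E A A A A  (A=forall, E=exists)
Group into maximal same-type runs:
  Ex1 | Ax1 | Ex1 | Ax4
Number of blocks = 4

4


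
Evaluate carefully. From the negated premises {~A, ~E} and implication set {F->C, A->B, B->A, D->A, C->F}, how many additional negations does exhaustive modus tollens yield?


Initial negated facts: {~A, ~E}
Apply modus tollens to closure:
  ~A and B->A  =>  ~B
  ~A and D->A  =>  ~D
Final negated: {~A, ~B, ~D, ~E}
New negations: {~B, ~D}
Count = 2

2


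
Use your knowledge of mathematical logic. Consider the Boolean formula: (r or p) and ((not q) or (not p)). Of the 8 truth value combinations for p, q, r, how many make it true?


Evaluate all 8 assignments for p, q, r:
p=0, q=0, r=0: 0
p=0, q=0, r=1: 1
p=0, q=1, r=0: 0
p=0, q=1, r=1: 1
p=1, q=0, r=0: 1
p=1, q=0, r=1: 1
p=1, q=1, r=0: 0
p=1, q=1, r=1: 0
Satisfying count = 4

4


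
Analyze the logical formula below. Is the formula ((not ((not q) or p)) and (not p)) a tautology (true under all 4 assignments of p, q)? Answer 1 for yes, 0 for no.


Check all 4 assignments:
p=0, q=0: 0
p=0, q=1: 1
p=1, q=0: 0
p=1, q=1: 0
Satisfying count = 1/4.
Tautology iff count = 4: no.

0


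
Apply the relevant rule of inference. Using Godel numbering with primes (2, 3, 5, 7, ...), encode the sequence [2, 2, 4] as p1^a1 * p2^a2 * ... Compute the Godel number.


Encode each element as an exponent of the corresponding prime:
  2^2 = 4
  3^2 = 9
  5^4 = 625
Product = 4 * 9 * 625 = 22500

22500


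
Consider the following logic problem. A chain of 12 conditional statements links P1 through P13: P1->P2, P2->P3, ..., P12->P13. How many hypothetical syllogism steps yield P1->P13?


With 12 implications in a chain connecting 13 propositions:
P1->P2, P2->P3, ..., P12->P13
Steps needed = (number of implications) - 1 = 12 - 1 = 11

11


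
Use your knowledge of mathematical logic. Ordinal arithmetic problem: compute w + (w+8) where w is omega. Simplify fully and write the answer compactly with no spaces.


Compute w + (w+8).
Ordinal + is associative but NOT commutative; for finite n>0, n + w = w but w + n stays w+n.
w + (w+8) = (w+w) + 8 = w*2+8.
Result = w*2+8

w*2+8


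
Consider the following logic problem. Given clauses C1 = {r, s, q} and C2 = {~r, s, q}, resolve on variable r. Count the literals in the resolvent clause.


Remove r from C1 and ~r from C2.
C1 remainder: {s, q}
C2 remainder: {s, q}
Union (resolvent): {q, s}
Resolvent has 2 literal(s).

2


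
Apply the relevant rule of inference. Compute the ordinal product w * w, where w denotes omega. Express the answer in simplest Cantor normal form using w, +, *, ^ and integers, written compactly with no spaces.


Compute w * w.
Ordinal * is associative and left-distributive over +, but NOT commutative; for finite n>1, n*w = w but w*n stays w*n.
w * w = w^2 by definition.
Result = w^2

w^2


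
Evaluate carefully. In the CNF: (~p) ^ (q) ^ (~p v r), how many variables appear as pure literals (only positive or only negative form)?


Check each variable for pure literal status:
p: pure negative
q: pure positive
r: pure positive
Pure literal count = 3

3


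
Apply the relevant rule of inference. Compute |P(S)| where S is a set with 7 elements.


The power set of a set with n elements has 2^n elements.
|P(S)| = 2^7 = 128

128


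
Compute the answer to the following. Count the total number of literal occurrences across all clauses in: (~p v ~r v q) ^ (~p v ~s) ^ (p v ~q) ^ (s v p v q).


Counting literals in each clause:
Clause 1: 3 literal(s)
Clause 2: 2 literal(s)
Clause 3: 2 literal(s)
Clause 4: 3 literal(s)
Total = 10

10


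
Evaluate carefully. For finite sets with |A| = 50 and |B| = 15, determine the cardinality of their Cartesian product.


The Cartesian product A x B contains all ordered pairs (a, b).
|A x B| = |A| * |B| = 50 * 15 = 750

750


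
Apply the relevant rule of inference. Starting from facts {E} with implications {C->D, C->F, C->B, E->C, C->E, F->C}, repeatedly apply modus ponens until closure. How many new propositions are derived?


Initial facts: {E}
Apply modus ponens to closure:
  E and E->C  =>  C
  C and C->D  =>  D
  C and C->F  =>  F
  C and C->B  =>  B
Final known: {B, C, D, E, F}
New propositions: {B, C, D, F}
Count = 4

4


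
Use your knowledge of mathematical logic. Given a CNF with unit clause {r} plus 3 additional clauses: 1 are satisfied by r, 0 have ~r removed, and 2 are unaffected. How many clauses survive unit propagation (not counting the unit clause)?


Satisfied (removed): 1
Shortened (remain): 0
Unchanged (remain): 2
Remaining = 0 + 2 = 2

2


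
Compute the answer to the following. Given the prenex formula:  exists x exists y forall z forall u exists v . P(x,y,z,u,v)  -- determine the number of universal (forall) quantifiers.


Quantifier prefix: exists x exists y forall z forall u exists v
Mark each quantifier type:
  E E U U E
Universal count = 2, Existential count = 3
Asked for universal (forall) quantifiers: 2

2


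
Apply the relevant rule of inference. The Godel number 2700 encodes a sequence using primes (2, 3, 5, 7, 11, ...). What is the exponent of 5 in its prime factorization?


Factorize 2700 by dividing by 5 repeatedly.
Division steps: 5 divides 2700 exactly 2 time(s).
Exponent of 5 = 2

2


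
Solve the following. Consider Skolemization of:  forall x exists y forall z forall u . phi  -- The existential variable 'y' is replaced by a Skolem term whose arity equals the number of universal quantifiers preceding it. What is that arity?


Quantifier prefix: forall x exists y forall z forall u
'y' is existentially quantified at position 2.
Universal variables preceding it: x
Skolem function arity = 1

1


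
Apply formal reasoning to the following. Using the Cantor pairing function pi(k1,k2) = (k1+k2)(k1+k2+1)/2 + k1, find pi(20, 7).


k1 + k2 = 27
(k1+k2)(k1+k2+1)/2 = 27 * 28 / 2 = 378
pi = 378 + 20 = 398

398


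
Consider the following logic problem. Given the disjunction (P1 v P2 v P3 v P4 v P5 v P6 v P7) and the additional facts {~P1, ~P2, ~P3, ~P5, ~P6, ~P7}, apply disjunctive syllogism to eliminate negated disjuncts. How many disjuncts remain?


Original disjuncts (7): P1, P2, P3, P4, P5, P6, P7
Negated (eliminate): ~P1, ~P2, ~P3, ~P5, ~P6, ~P7
Remaining disjuncts: P4
Count = 7 - 6 = 1

1


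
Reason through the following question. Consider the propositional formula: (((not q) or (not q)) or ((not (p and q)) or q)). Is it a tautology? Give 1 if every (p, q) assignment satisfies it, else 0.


Check all 4 assignments:
p=0, q=0: 1
p=0, q=1: 1
p=1, q=0: 1
p=1, q=1: 1
Satisfying count = 4/4.
Tautology iff count = 4: yes.

1


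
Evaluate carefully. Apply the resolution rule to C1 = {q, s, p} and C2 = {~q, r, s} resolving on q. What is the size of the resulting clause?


Remove q from C1 and ~q from C2.
C1 remainder: {s, p}
C2 remainder: {r, s}
Union (resolvent): {p, r, s}
Resolvent has 3 literal(s).

3


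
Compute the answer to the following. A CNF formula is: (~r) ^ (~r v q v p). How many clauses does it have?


A CNF formula is a conjunction of clauses.
Clauses are separated by ^.
Counting the conjuncts: 2 clauses.

2


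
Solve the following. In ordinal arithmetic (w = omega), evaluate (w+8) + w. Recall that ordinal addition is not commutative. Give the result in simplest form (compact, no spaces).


Compute (w+8) + w.
Ordinal + is associative but NOT commutative; for finite n>0, n + w = w but w + n stays w+n.
(w+8) + w = w + (8+w) = w + w = w*2 (the finite tail 8 is absorbed by the right w).
Result = w*2

w*2


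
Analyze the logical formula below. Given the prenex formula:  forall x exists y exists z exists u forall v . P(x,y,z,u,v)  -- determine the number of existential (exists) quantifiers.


Quantifier prefix: forall x exists y exists z exists u forall v
Mark each quantifier type:
  U E E E U
Universal count = 2, Existential count = 3
Asked for existential (exists) quantifiers: 3

3


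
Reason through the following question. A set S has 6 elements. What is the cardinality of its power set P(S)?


The power set of a set with n elements has 2^n elements.
|P(S)| = 2^6 = 64

64


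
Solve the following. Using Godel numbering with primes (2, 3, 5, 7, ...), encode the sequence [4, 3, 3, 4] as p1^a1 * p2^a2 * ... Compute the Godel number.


Encode each element as an exponent of the corresponding prime:
  2^4 = 16
  3^3 = 27
  5^3 = 125
  7^4 = 2401
Product = 16 * 27 * 125 * 2401 = 129654000

129654000


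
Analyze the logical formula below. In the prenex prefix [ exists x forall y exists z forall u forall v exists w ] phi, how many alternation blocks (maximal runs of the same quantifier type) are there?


Quantifier-type sequence: E A E A A E  (A=forall, E=exists)
Group into maximal same-type runs:
  Ex1 | Ax1 | Ex1 | Ax2 | Ex1
Number of blocks = 5

5


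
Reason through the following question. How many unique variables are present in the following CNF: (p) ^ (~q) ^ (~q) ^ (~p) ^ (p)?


Identify each variable that appears in the formula.
Variables found: p, q
Count = 2

2


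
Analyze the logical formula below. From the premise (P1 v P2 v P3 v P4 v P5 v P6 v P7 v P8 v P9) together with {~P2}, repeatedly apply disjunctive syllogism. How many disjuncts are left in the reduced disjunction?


Original disjuncts (9): P1, P2, P3, P4, P5, P6, P7, P8, P9
Negated (eliminate): ~P2
Remaining disjuncts: P1, P3, P4, P5, P6, P7, P8, P9
Count = 9 - 1 = 8

8


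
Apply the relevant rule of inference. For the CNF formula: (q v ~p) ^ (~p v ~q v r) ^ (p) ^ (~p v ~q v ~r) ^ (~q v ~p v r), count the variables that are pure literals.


Check each variable for pure literal status:
p: mixed (not pure)
q: mixed (not pure)
r: mixed (not pure)
Pure literal count = 0

0


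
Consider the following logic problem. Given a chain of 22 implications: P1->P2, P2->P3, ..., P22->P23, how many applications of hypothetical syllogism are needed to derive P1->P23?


With 22 implications in a chain connecting 23 propositions:
P1->P2, P2->P3, ..., P22->P23
Steps needed = (number of implications) - 1 = 22 - 1 = 21

21


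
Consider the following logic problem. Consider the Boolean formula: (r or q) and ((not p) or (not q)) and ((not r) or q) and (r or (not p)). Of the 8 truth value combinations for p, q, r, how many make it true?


Evaluate all 8 assignments for p, q, r:
p=0, q=0, r=0: 0
p=0, q=0, r=1: 0
p=0, q=1, r=0: 1
p=0, q=1, r=1: 1
p=1, q=0, r=0: 0
p=1, q=0, r=1: 0
p=1, q=1, r=0: 0
p=1, q=1, r=1: 0
Satisfying count = 2

2


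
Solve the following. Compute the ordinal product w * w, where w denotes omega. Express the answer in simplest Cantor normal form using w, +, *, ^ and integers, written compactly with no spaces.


Compute w * w.
Ordinal * is associative and left-distributive over +, but NOT commutative; for finite n>1, n*w = w but w*n stays w*n.
w * w = w^2 by definition.
Result = w^2

w^2


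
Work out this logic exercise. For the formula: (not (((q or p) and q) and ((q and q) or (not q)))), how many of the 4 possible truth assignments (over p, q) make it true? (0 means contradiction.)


Check all 4 assignments:
p=0, q=0: 1
p=0, q=1: 0
p=1, q=0: 1
p=1, q=1: 0
Count of True = 2

2


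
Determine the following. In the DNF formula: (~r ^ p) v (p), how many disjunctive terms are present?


A DNF formula is a disjunction of terms (conjunctions).
Terms are separated by v.
Counting the disjuncts: 2 terms.

2


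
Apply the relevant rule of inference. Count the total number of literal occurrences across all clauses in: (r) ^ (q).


Counting literals in each clause:
Clause 1: 1 literal(s)
Clause 2: 1 literal(s)
Total = 2

2


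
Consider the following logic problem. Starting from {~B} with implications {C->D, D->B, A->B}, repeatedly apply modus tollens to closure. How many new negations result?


Initial negated facts: {~B}
Apply modus tollens to closure:
  ~B and D->B  =>  ~D
  ~B and A->B  =>  ~A
  ~D and C->D  =>  ~C
Final negated: {~A, ~B, ~C, ~D}
New negations: {~A, ~C, ~D}
Count = 3

3


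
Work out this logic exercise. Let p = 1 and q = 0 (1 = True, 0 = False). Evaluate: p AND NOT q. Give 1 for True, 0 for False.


p = 1, q = 0
Operation: p AND NOT q
Evaluate: 1 AND NOT 0 = 1

1


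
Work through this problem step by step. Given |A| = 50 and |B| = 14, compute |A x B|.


The Cartesian product A x B contains all ordered pairs (a, b).
|A x B| = |A| * |B| = 50 * 14 = 700

700


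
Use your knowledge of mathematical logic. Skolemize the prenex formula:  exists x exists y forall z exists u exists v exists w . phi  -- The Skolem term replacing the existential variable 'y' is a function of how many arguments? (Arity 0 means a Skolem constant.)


Quantifier prefix: exists x exists y forall z exists u exists v exists w
'y' is existentially quantified at position 2.
No universal quantifiers precede it.
Skolem function arity = 0 (a Skolem constant)

0


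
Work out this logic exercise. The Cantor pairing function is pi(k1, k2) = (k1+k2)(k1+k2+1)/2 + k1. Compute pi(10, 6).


k1 + k2 = 16
(k1+k2)(k1+k2+1)/2 = 16 * 17 / 2 = 136
pi = 136 + 10 = 146

146


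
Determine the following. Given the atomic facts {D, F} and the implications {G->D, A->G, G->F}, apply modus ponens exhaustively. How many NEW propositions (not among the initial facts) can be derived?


Initial facts: {D, F}
Apply modus ponens to closure:
  (no implication fires)
Final known: {D, F}
New propositions: {(none)}
Count = 0

0


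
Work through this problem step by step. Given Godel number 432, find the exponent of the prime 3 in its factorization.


Factorize 432 by dividing by 3 repeatedly.
Division steps: 3 divides 432 exactly 3 time(s).
Exponent of 3 = 3

3


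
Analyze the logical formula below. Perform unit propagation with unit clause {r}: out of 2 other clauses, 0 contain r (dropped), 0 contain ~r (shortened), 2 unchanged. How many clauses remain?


Satisfied (removed): 0
Shortened (remain): 0
Unchanged (remain): 2
Remaining = 0 + 2 = 2

2


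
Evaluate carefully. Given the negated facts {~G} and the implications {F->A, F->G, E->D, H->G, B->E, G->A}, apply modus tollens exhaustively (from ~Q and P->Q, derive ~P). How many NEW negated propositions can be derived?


Initial negated facts: {~G}
Apply modus tollens to closure:
  ~G and F->G  =>  ~F
  ~G and H->G  =>  ~H
Final negated: {~F, ~G, ~H}
New negations: {~F, ~H}
Count = 2

2


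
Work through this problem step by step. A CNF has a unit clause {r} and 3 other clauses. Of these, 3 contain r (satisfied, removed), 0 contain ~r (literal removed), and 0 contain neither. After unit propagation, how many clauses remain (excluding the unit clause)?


Satisfied (removed): 3
Shortened (remain): 0
Unchanged (remain): 0
Remaining = 0 + 0 = 0

0


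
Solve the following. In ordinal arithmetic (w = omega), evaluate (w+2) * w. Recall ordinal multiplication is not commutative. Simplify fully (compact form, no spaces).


Compute (w+2) * w.
Ordinal * is associative and left-distributive over +, but NOT commutative; for finite n>1, n*w = w but w*n stays w*n.
(w+2) * w = sup{(w+2)*k : k<w} = sup{w*k+2} = w^2 (the +2 tail is absorbed in the limit).
Result = w^2

w^2


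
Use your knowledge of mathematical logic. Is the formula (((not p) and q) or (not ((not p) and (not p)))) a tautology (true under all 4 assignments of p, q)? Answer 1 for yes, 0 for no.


Check all 4 assignments:
p=0, q=0: 0
p=0, q=1: 1
p=1, q=0: 1
p=1, q=1: 1
Satisfying count = 3/4.
Tautology iff count = 4: no.

0


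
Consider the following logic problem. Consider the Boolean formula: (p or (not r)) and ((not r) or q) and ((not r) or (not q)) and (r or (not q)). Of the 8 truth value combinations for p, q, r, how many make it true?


Evaluate all 8 assignments for p, q, r:
p=0, q=0, r=0: 1
p=0, q=0, r=1: 0
p=0, q=1, r=0: 0
p=0, q=1, r=1: 0
p=1, q=0, r=0: 1
p=1, q=0, r=1: 0
p=1, q=1, r=0: 0
p=1, q=1, r=1: 0
Satisfying count = 2

2


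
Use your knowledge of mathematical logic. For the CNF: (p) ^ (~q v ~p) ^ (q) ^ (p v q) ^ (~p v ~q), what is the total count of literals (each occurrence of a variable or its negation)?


Counting literals in each clause:
Clause 1: 1 literal(s)
Clause 2: 2 literal(s)
Clause 3: 1 literal(s)
Clause 4: 2 literal(s)
Clause 5: 2 literal(s)
Total = 8

8


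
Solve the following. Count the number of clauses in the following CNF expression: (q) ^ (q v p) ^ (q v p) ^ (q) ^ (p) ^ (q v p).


A CNF formula is a conjunction of clauses.
Clauses are separated by ^.
Counting the conjuncts: 6 clauses.

6


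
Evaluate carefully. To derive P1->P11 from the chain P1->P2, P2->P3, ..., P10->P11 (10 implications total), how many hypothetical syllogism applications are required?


With 10 implications in a chain connecting 11 propositions:
P1->P2, P2->P3, ..., P10->P11
Steps needed = (number of implications) - 1 = 10 - 1 = 9

9


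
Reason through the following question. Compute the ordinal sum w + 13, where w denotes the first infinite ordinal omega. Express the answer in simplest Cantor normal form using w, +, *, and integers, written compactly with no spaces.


Compute w + 13.
Ordinal + is associative but NOT commutative; for finite n>0, n + w = w but w + n stays w+n.
w + 13 is already in normal form (a successor ordinal beyond w).
Result = w+13

w+13


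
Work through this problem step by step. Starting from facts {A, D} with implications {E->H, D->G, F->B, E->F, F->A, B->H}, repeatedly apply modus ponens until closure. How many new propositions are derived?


Initial facts: {A, D}
Apply modus ponens to closure:
  D and D->G  =>  G
Final known: {A, D, G}
New propositions: {G}
Count = 1

1


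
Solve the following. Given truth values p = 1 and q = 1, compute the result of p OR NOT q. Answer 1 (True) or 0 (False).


p = 1, q = 1
Operation: p OR NOT q
Evaluate: 1 OR NOT 1 = 1

1


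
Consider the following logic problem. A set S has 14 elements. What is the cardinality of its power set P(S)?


The power set of a set with n elements has 2^n elements.
|P(S)| = 2^14 = 16384

16384


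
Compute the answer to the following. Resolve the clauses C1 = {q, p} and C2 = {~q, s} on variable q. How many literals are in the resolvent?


Remove q from C1 and ~q from C2.
C1 remainder: {p}
C2 remainder: {s}
Union (resolvent): {p, s}
Resolvent has 2 literal(s).

2


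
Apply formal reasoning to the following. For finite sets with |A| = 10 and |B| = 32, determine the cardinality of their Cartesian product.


The Cartesian product A x B contains all ordered pairs (a, b).
|A x B| = |A| * |B| = 10 * 32 = 320

320


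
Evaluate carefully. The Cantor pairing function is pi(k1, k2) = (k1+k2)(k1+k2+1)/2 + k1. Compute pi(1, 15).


k1 + k2 = 16
(k1+k2)(k1+k2+1)/2 = 16 * 17 / 2 = 136
pi = 136 + 1 = 137

137


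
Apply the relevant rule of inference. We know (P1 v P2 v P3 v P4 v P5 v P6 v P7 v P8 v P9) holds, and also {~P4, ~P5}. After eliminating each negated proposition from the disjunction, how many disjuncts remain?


Original disjuncts (9): P1, P2, P3, P4, P5, P6, P7, P8, P9
Negated (eliminate): ~P4, ~P5
Remaining disjuncts: P1, P2, P3, P6, P7, P8, P9
Count = 9 - 2 = 7

7


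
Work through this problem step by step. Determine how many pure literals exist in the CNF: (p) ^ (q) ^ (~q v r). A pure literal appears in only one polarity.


Check each variable for pure literal status:
p: pure positive
q: mixed (not pure)
r: pure positive
Pure literal count = 2

2


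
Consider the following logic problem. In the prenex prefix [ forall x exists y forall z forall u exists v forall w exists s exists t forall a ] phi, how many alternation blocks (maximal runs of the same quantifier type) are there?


Quantifier-type sequence: A E A A E A E E A  (A=forall, E=exists)
Group into maximal same-type runs:
  Ax1 | Ex1 | Ax2 | Ex1 | Ax1 | Ex2 | Ax1
Number of blocks = 7

7


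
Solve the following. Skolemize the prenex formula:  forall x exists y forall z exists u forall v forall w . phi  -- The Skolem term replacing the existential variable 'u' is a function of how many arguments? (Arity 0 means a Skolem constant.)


Quantifier prefix: forall x exists y forall z exists u forall v forall w
'u' is existentially quantified at position 4.
Universal variables preceding it: x, z
Skolem function arity = 2

2


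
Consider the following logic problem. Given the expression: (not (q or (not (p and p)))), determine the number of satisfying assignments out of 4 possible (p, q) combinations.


Check all 4 assignments:
p=0, q=0: 0
p=0, q=1: 0
p=1, q=0: 1
p=1, q=1: 0
Count of True = 1

1


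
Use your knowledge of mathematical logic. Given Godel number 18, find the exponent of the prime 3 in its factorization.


Factorize 18 by dividing by 3 repeatedly.
Division steps: 3 divides 18 exactly 2 time(s).
Exponent of 3 = 2

2


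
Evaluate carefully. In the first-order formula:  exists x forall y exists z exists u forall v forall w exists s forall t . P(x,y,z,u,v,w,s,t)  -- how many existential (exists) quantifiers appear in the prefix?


Quantifier prefix: exists x forall y exists z exists u forall v forall w exists s forall t
Mark each quantifier type:
  E U E E U U E U
Universal count = 4, Existential count = 4
Asked for existential (exists) quantifiers: 4

4


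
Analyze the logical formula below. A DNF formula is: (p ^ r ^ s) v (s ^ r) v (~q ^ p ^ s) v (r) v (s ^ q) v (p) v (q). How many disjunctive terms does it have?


A DNF formula is a disjunction of terms (conjunctions).
Terms are separated by v.
Counting the disjuncts: 7 terms.

7


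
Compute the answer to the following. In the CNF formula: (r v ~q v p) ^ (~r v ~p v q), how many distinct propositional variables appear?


Identify each variable that appears in the formula.
Variables found: p, q, r
Count = 3

3


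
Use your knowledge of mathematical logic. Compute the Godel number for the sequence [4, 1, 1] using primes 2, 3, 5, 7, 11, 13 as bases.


Encode each element as an exponent of the corresponding prime:
  2^4 = 16
  3^1 = 3
  5^1 = 5
Product = 16 * 3 * 5 = 240

240


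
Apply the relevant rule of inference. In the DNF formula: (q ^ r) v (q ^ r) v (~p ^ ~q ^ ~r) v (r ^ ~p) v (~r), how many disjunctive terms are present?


A DNF formula is a disjunction of terms (conjunctions).
Terms are separated by v.
Counting the disjuncts: 5 terms.

5


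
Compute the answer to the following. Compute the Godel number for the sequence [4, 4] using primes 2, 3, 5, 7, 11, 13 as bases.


Encode each element as an exponent of the corresponding prime:
  2^4 = 16
  3^4 = 81
Product = 16 * 81 = 1296

1296


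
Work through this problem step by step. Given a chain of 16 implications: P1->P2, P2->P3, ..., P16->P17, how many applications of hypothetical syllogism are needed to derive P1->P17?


With 16 implications in a chain connecting 17 propositions:
P1->P2, P2->P3, ..., P16->P17
Steps needed = (number of implications) - 1 = 16 - 1 = 15

15


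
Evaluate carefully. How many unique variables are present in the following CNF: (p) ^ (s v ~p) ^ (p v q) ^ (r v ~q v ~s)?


Identify each variable that appears in the formula.
Variables found: p, q, r, s
Count = 4

4


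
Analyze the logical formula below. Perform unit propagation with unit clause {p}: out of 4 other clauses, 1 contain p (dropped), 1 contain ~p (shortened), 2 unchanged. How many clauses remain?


Satisfied (removed): 1
Shortened (remain): 1
Unchanged (remain): 2
Remaining = 1 + 2 = 3

3


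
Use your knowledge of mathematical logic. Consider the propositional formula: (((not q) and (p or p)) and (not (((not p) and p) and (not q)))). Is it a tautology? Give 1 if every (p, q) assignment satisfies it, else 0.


Check all 4 assignments:
p=0, q=0: 0
p=0, q=1: 0
p=1, q=0: 1
p=1, q=1: 0
Satisfying count = 1/4.
Tautology iff count = 4: no.

0


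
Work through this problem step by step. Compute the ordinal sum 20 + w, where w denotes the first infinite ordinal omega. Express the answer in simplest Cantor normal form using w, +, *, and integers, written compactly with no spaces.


Compute 20 + w.
Ordinal + is associative but NOT commutative; for finite n>0, n + w = w but w + n stays w+n.
Any finite left addend is absorbed by w on the right: 20 + w = w.
Result = w

w
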